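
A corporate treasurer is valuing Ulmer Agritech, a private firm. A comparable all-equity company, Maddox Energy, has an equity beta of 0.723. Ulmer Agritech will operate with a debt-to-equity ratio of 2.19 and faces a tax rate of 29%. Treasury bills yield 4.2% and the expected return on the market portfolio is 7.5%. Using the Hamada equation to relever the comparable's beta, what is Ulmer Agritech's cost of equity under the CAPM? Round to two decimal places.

β_L = β_U × [1 + (1 − t)(D/E)] = 0.723 × [1 + (1 − 0.29) × 2.19]
    = 0.723 × [1 + 0.71 × 2.19] = 0.723 × 2.5549 = 1.8472
MRP = 7.5% − 4.2% = 3.30%
E(R) = R_f + β_L × MRP = 4.2% + 1.8472 × 3.3% = 10.30%

10.30%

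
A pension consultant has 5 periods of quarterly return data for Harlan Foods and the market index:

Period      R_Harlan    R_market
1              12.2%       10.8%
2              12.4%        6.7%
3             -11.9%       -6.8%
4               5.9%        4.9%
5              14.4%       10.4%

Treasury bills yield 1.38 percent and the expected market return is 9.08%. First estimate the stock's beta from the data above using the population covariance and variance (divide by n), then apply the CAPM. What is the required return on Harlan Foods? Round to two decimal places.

Mean R_i = (12.2 + 12.4 − 11.9 + 5.9 + 14.4) / 5 = 6.6000%
Mean R_m = (10.8 + 6.7 − 6.8 + 4.9 + 10.4) / 5 = 5.2000%
Σ(R_i − R̄_i)(R_m − R̄_m) = 302.8300  ⇒  Cov = 302.8300 / 5 = 60.5660
Σ(R_m − R̄_m)² = 204.7400  ⇒  Var(R_m) = 204.7400 / 5 = 40.9480
β = Cov / Var(R_m) = 60.5660 / 40.9480 = 1.4791
MRP = 9.08% − 1.38% = 7.70%
E(R) = R_f + β × MRP = 1.38% + 1.4791 × 7.70% = 12.77%

12.77%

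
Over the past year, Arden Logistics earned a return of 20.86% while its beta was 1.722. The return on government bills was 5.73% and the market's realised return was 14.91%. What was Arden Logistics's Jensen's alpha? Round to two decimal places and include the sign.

-0.68%

Market excess return = 14.91% − 5.73% = 9.18%
CAPM benchmark = R_f + β(R_m − R_f) = 5.73% + 1.722 × 9.18% = 21.53796%
α = actual − benchmark = 20.86% − 21.53796% = -0.68%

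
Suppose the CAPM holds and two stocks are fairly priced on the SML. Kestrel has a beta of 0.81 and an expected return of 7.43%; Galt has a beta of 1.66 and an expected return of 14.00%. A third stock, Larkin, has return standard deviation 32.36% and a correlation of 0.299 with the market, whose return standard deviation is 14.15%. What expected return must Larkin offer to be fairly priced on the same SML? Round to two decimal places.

MRP = (14.00% − 7.43%) / (1.66 − 0.81) = 7.7294%
R_f = 7.43% − 0.81 × 7.7294% = 1.1692%
β_Larkin = ρ·σ_i/σ_m = 0.299 × 32.36 / 14.15 = 0.6838
E(R_Larkin) = R_f + β × MRP = 1.1692% + 0.6838 × 7.7294% = 6.45%

6.45%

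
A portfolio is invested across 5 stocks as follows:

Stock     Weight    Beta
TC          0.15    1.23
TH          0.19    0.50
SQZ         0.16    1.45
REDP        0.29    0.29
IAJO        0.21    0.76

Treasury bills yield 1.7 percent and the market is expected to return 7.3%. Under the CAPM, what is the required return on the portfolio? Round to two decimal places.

5.93%

β_P = Σ w_i β_i = 0.15×1.23 + 0.19×0.50 + 0.16×1.45 + 0.29×0.29 + 0.21×0.76 = 0.7552
MRP = 7.3% − 1.7% = 5.60%
E(R_P) = R_f + β_P × MRP = 1.7% + 0.7552 × 5.6% = 5.93%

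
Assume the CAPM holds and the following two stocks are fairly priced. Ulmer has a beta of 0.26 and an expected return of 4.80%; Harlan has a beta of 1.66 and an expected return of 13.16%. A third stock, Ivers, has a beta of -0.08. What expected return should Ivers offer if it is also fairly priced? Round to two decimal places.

2.77%

MRP (SML slope) = (13.16% − 4.80%) / (1.66 − 0.26) = 8.36% / 1.40 = 5.9714%
R_f (intercept) = 4.80% − 0.26 × 5.9714% = 3.2474%
E(R_Ivers) = R_f + β × MRP = 3.2474% + -0.08 × 5.9714% = 2.77%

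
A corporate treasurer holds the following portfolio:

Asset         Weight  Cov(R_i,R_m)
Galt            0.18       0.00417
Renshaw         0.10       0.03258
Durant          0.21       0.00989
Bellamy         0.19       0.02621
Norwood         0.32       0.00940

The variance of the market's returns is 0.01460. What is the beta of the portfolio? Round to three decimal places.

0.964

β_Galt = 0.00417 / 0.01460 = 0.2856
β_Renshaw = 0.03258 / 0.01460 = 2.2315
β_Durant = 0.00989 / 0.01460 = 0.6774
β_Bellamy = 0.02621 / 0.01460 = 1.7952
β_Norwood = 0.00940 / 0.01460 = 0.6438
β_P = Σ w_i β_i = 0.18×0.2856 + 0.10×2.2315 + 0.21×0.6774 + 0.19×1.7952 + 0.32×0.6438 = 0.9639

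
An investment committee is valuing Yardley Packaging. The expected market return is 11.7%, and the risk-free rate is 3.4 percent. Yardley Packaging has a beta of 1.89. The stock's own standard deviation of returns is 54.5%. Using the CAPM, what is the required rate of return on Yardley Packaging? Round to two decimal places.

Market risk premium = E(R_m) − R_f = 11.7% − 3.4% = 8.30%
E(R) = R_f + β × MRP = 3.4% + 1.89 × 8.3% = 19.09%

19.09%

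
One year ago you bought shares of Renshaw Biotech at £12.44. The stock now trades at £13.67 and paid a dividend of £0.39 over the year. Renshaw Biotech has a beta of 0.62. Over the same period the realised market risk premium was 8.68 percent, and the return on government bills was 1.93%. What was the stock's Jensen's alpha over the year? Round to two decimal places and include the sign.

+5.71%

Realised HPR = (P1 + D1 − P0) / P0 = (13.67 + 0.39 − 12.44) / 12.44 = 1.62 / 12.44 = 13.0225%
CAPM required = R_f + β·MRP = 1.93% + 0.62 × 8.68% = 7.3116%
α = realised − required = 13.0225% − 7.3116% = +5.71%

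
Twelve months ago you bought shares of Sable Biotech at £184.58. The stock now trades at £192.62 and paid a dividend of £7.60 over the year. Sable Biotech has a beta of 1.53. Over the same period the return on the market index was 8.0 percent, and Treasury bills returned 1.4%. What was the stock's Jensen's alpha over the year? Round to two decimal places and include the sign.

-3.02%

Realised HPR = (P1 + D1 − P0) / P0 = (192.62 + 7.60 − 184.58) / 184.58 = 15.64 / 184.58 = 8.4733%
MRP = 8.0% − 1.4% = 6.60%
CAPM required = R_f + β·MRP = 1.4% + 1.53 × 6.6% = 11.4980%
α = realised − required = 8.4733% − 11.4980% = -3.02%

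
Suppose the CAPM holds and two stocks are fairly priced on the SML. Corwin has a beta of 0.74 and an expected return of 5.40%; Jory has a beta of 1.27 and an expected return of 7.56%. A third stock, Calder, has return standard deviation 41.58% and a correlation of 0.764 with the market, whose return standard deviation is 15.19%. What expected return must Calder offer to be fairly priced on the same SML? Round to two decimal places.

MRP = (7.56% − 5.40%) / (1.27 − 0.74) = 4.0755%
R_f = 5.40% − 0.74 × 4.0755% = 2.3841%
β_Calder = ρ·σ_i/σ_m = 0.764 × 41.58 / 15.19 = 2.0913
E(R_Calder) = R_f + β × MRP = 2.3841% + 2.0913 × 4.0755% = 10.91%

10.91%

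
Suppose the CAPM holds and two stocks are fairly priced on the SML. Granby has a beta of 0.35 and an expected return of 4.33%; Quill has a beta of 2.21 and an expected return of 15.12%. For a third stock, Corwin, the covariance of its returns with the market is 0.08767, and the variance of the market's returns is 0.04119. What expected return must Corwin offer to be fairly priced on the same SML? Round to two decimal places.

14.65%

MRP = (15.12% − 4.33%) / (2.21 − 0.35) = 5.8011%
R_f = 4.33% − 0.35 × 5.8011% = 2.2996%
β_Corwin = Cov / Var(R_m) = 0.08767 / 0.04119 = 2.1284
E(R_Corwin) = R_f + β × MRP = 2.2996% + 2.1284 × 5.8011% = 14.65%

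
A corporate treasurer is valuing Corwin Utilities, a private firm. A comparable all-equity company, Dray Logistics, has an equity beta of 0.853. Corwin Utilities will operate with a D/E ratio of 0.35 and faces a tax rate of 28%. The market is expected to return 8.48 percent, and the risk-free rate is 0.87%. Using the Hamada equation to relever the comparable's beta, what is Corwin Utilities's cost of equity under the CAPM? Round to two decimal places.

9.00%

β_L = β_U × [1 + (1 − t)(D/E)] = 0.853 × [1 + (1 − 0.28) × 0.35]
    = 0.853 × [1 + 0.72 × 0.35] = 0.853 × 1.2520 = 1.0680
MRP = 8.48% − 0.87% = 7.61%
E(R) = R_f + β_L × MRP = 0.87% + 1.0680 × 7.61% = 9.00%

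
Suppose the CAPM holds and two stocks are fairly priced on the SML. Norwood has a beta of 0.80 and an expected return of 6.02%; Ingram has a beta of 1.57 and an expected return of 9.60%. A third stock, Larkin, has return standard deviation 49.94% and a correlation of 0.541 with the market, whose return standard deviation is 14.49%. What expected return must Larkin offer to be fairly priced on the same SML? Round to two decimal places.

10.97%

MRP = (9.60% − 6.02%) / (1.57 − 0.80) = 4.6494%
R_f = 6.02% − 0.80 × 4.6494% = 2.3005%
β_Larkin = ρ·σ_i/σ_m = 0.541 × 49.94 / 14.49 = 1.8646
E(R_Larkin) = R_f + β × MRP = 2.3005% + 1.8646 × 4.6494% = 10.97%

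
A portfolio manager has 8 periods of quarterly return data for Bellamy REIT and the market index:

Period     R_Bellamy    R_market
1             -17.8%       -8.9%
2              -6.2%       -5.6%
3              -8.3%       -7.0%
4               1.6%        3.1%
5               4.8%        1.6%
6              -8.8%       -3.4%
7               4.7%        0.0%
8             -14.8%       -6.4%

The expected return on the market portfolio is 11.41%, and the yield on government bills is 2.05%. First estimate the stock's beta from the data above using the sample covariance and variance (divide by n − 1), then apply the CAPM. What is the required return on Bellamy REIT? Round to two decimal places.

18.56%

Mean R_i = (-17.8 − 6.2 − 8.3 + 1.6 + 4.8 − 8.8 + 4.7 − 14.8) / 8 = -5.6000%
Mean R_m = (-8.9 − 5.6 − 7.0 + 3.1 + 1.6 − 3.4 + 0.0 − 6.4) / 8 = -3.3250%
Σ(R_i − R̄_i)(R_m − R̄_m) = 239.5600  ⇒  Cov = 239.5600 / 7 = 34.2229
Σ(R_m − R̄_m)² = 135.8150  ⇒  Var(R_m) = 135.8150 / 7 = 19.4021
β = Cov / Var(R_m) = 34.2229 / 19.4021 = 1.7639
MRP = 11.41% − 2.05% = 9.36%
E(R) = R_f + β × MRP = 2.05% + 1.7639 × 9.36% = 18.56%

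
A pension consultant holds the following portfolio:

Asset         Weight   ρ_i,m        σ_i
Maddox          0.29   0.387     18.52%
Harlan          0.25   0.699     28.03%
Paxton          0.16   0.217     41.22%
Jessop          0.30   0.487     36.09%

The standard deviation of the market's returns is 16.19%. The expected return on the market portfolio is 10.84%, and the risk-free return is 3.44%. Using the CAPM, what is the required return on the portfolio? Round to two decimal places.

β_Maddox = 0.387 × 18.52% / 16.19% = 0.4427
β_Harlan = 0.699 × 28.03% / 16.19% = 1.2102
β_Paxton = 0.217 × 41.22% / 16.19% = 0.5525
β_Jessop = 0.487 × 36.09% / 16.19% = 1.0856
β_P = Σ w_i β_i = 0.29×0.4427 + 0.25×1.2102 + 0.16×0.5525 + 0.30×1.0856 = 0.8450
MRP = 10.84% − 3.44% = 7.40%
E(R_P) = R_f + β_P × MRP = 3.44% + 0.8450 × 7.40% = 9.69%

9.69%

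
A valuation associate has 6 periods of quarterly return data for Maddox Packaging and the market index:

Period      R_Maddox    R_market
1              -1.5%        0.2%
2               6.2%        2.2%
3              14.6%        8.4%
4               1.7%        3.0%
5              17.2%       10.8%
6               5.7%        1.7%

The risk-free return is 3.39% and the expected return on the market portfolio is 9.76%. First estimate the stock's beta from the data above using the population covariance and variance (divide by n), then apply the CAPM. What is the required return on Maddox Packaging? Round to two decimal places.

Mean R_i = (-1.5 + 6.2 + 14.6 + 1.7 + 17.2 + 5.7) / 6 = 7.3167%
Mean R_m = (0.2 + 2.2 + 8.4 + 3.0 + 10.8 + 1.7) / 6 = 4.3833%
Σ(R_i − R̄_i)(R_m − R̄_m) = 144.1017  ⇒  Cov = 144.1017 / 6 = 24.0170
Σ(R_m − R̄_m)² = 88.6883  ⇒  Var(R_m) = 88.6883 / 6 = 14.7814
β = Cov / Var(R_m) = 24.0170 / 14.7814 = 1.6248
MRP = 9.76% − 3.39% = 6.37%
E(R) = R_f + β × MRP = 3.39% + 1.6248 × 6.37% = 13.74%

13.74%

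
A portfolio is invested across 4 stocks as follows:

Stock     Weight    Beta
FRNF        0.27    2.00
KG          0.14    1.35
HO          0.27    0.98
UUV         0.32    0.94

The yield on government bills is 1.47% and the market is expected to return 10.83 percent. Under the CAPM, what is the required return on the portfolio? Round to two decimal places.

β_P = Σ w_i β_i = 0.27×2.00 + 0.14×1.35 + 0.27×0.98 + 0.32×0.94 = 1.2944
MRP = 10.83% − 1.47% = 9.36%
E(R_P) = R_f + β_P × MRP = 1.47% + 1.2944 × 9.36% = 13.59%

13.59%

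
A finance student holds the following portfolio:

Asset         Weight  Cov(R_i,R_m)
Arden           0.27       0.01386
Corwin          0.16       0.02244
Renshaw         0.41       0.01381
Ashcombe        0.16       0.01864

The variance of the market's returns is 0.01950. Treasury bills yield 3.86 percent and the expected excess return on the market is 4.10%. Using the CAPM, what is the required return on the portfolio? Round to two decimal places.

β_Arden = 0.01386 / 0.01950 = 0.7108
β_Corwin = 0.02244 / 0.01950 = 1.1508
β_Renshaw = 0.01381 / 0.01950 = 0.7082
β_Ashcombe = 0.01864 / 0.01950 = 0.9559
β_P = Σ w_i β_i = 0.27×0.7108 + 0.16×1.1508 + 0.41×0.7082 + 0.16×0.9559 = 0.8194
E(R_P) = R_f + β_P × MRP = 3.86% + 0.8194 × 4.10% = 7.22%

7.22%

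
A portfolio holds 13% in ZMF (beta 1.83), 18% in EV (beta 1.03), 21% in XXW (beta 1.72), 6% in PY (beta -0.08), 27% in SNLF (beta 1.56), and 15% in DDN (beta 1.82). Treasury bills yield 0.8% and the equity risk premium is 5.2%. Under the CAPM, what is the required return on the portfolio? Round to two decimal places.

8.46%

β_P = Σ w_i β_i = 0.13×1.83 + 0.18×1.03 + 0.21×1.72 + 0.06×-0.08 + 0.27×1.56 + 0.15×1.82 = 1.4739
E(R_P) = R_f + β_P × MRP = 0.8% + 1.4739 × 5.2% = 8.46%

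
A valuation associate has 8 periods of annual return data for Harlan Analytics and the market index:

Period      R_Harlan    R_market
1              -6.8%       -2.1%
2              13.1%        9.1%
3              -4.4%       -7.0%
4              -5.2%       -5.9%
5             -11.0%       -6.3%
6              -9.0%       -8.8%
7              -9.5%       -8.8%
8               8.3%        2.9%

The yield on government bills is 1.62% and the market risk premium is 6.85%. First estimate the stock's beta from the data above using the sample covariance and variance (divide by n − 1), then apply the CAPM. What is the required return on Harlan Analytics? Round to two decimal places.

Mean R_i = (-6.8 + 13.1 − 4.4 − 5.2 − 11.0 − 9.0 − 9.5 + 8.3) / 8 = -3.0625%
Mean R_m = (-2.1 + 9.1 − 7.0 − 5.9 − 6.3 − 8.8 − 8.8 + 2.9) / 8 = -3.3625%
Σ(R_i − R̄_i)(R_m − R̄_m) = 368.7588  ⇒  Cov = 368.7588 / 7 = 52.6798
Σ(R_m − R̄_m)² = 283.5588  ⇒  Var(R_m) = 283.5588 / 7 = 40.5084
β = Cov / Var(R_m) = 52.6798 / 40.5084 = 1.3005
E(R) = R_f + β × MRP = 1.62% + 1.3005 × 6.85% = 10.53%

10.53%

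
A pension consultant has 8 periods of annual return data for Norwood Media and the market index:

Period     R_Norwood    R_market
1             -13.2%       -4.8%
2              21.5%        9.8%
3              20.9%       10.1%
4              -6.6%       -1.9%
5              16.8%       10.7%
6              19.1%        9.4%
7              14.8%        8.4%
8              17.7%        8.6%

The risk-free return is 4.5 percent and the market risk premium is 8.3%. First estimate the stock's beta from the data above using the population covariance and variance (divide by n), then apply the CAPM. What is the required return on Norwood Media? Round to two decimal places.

22.71%

Mean R_i = (-13.2 + 21.5 + 20.9 − 6.6 + 16.8 + 19.1 + 14.8 + 17.7) / 8 = 11.3750%
Mean R_m = (-4.8 + 9.8 + 10.1 − 1.9 + 10.7 + 9.4 + 8.4 + 8.6) / 8 = 6.2875%
Σ(R_i − R̄_i)(R_m − R̄_m) = 561.3675  ⇒  Cov = 561.3675 / 8 = 70.1709
Σ(R_m − R̄_m)² = 255.8088  ⇒  Var(R_m) = 255.8088 / 8 = 31.9761
β = Cov / Var(R_m) = 70.1709 / 31.9761 = 2.1945
E(R) = R_f + β × MRP = 4.5% + 2.1945 × 8.3% = 22.71%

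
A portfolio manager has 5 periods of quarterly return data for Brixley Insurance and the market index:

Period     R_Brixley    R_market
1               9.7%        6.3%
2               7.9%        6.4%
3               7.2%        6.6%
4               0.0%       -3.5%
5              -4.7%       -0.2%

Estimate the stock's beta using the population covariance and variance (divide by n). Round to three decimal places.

Mean R_i = (9.7 + 7.9 + 7.2 + 0.0 − 4.7) / 5 = 4.0200%
Mean R_m = (6.3 + 6.4 + 6.6 − 3.5 − 0.2) / 5 = 3.1200%
Σ(R_i − R̄_i)(R_m − R̄_m) = 97.4180  ⇒  Cov = 97.4180 / 5 = 19.4836
Σ(R_m − R̄_m)² = 87.8280  ⇒  Var(R_m) = 87.8280 / 5 = 17.5656
β = Cov / Var(R_m) = 19.4836 / 17.5656 = 1.1092

1.109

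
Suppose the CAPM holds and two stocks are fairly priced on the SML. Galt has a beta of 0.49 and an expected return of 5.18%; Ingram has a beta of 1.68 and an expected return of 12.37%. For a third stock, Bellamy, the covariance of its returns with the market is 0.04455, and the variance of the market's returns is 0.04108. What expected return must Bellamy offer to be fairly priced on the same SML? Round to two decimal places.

MRP = (12.37% − 5.18%) / (1.68 − 0.49) = 6.0420%
R_f = 5.18% − 0.49 × 6.0420% = 2.2194%
β_Bellamy = Cov / Var(R_m) = 0.04455 / 0.04108 = 1.0845
E(R_Bellamy) = R_f + β × MRP = 2.2194% + 1.0845 × 6.0420% = 8.77%

8.77%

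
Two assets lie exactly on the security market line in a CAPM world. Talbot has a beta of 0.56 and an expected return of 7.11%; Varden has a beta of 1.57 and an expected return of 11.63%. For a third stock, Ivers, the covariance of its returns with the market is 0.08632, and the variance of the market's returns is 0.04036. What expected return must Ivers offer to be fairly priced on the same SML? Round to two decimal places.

14.18%

MRP = (11.63% − 7.11%) / (1.57 − 0.56) = 4.4752%
R_f = 7.11% − 0.56 × 4.4752% = 4.6039%
β_Ivers = Cov / Var(R_m) = 0.08632 / 0.04036 = 2.1388
E(R_Ivers) = R_f + β × MRP = 4.6039% + 2.1388 × 4.4752% = 14.18%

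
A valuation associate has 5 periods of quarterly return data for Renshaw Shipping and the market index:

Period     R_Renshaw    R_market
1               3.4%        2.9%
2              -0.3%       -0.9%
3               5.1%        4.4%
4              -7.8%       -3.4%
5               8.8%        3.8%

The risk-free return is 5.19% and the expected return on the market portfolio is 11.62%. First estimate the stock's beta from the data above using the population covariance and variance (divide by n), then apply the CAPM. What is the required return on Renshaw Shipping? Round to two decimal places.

16.54%

Mean R_i = (3.4 − 0.3 + 5.1 − 7.8 + 8.8) / 5 = 1.8400%
Mean R_m = (2.9 − 0.9 + 4.4 − 3.4 + 3.8) / 5 = 1.3600%
Σ(R_i − R̄_i)(R_m − R̄_m) = 80.0180  ⇒  Cov = 80.0180 / 5 = 16.0036
Σ(R_m − R̄_m)² = 45.3320  ⇒  Var(R_m) = 45.3320 / 5 = 9.0664
β = Cov / Var(R_m) = 16.0036 / 9.0664 = 1.7652
MRP = 11.62% − 5.19% = 6.43%
E(R) = R_f + β × MRP = 5.19% + 1.7652 × 6.43% = 16.54%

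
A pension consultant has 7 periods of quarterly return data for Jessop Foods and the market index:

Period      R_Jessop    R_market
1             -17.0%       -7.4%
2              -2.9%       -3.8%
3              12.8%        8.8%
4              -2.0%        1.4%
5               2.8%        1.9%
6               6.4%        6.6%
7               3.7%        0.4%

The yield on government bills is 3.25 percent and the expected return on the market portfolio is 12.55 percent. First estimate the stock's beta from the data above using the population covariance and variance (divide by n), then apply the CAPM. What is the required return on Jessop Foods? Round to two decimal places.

17.74%

Mean R_i = (-17.0 − 2.9 + 12.8 − 2.0 + 2.8 + 6.4 + 3.7) / 7 = 0.5429%
Mean R_m = (-7.4 − 3.8 + 8.8 + 1.4 + 1.9 + 6.6 + 0.4) / 7 = 1.1286%
Σ(R_i − R̄_i)(R_m − R̄_m) = 291.4114  ⇒  Cov = 291.4114 / 7 = 41.6302
Σ(R_m − R̄_m)² = 187.0143  ⇒  Var(R_m) = 187.0143 / 7 = 26.7163
β = Cov / Var(R_m) = 41.6302 / 26.7163 = 1.5582
MRP = 12.55% − 3.25% = 9.30%
E(R) = R_f + β × MRP = 3.25% + 1.5582 × 9.30% = 17.74%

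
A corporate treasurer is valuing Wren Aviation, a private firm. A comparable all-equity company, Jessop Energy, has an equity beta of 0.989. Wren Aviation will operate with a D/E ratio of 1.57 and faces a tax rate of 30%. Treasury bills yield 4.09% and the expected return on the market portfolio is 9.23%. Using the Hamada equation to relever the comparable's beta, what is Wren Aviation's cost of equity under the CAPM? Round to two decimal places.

14.76%

β_L = β_U × [1 + (1 − t)(D/E)] = 0.989 × [1 + (1 − 0.30) × 1.57]
    = 0.989 × [1 + 0.70 × 1.57] = 0.989 × 2.0990 = 2.0759
MRP = 9.23% − 4.09% = 5.14%
E(R) = R_f + β_L × MRP = 4.09% + 2.0759 × 5.14% = 14.76%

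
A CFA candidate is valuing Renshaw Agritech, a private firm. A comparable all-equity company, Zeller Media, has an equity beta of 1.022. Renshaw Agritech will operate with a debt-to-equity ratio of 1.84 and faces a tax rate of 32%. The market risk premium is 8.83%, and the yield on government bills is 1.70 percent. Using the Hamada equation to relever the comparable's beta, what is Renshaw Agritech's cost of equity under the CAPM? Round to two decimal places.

22.02%

β_L = β_U × [1 + (1 − t)(D/E)] = 1.022 × [1 + (1 − 0.32) × 1.84]
    = 1.022 × [1 + 0.68 × 1.84] = 1.022 × 2.2512 = 2.3007
E(R) = R_f + β_L × MRP = 1.70% + 2.3007 × 8.83% = 22.02%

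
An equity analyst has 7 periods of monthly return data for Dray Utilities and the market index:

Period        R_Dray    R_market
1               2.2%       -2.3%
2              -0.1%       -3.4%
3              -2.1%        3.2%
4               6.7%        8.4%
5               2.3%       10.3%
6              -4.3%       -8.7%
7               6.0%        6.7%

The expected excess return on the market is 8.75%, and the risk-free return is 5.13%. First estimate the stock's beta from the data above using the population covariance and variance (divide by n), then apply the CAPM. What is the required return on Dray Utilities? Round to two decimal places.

Mean R_i = (2.2 − 0.1 − 2.1 + 6.7 + 2.3 − 4.3 + 6.0) / 7 = 1.5286%
Mean R_m = (-2.3 − 3.4 + 3.2 + 8.4 + 10.3 − 8.7 + 6.7) / 7 = 2.0286%
Σ(R_i − R̄_i)(R_m − R̄_m) = 124.4343  ⇒  Cov = 124.4343 / 7 = 17.7763
Σ(R_m − R̄_m)² = 295.5143  ⇒  Var(R_m) = 295.5143 / 7 = 42.2163
β = Cov / Var(R_m) = 17.7763 / 42.2163 = 0.4211
E(R) = R_f + β × MRP = 5.13% + 0.4211 × 8.75% = 8.81%

8.81%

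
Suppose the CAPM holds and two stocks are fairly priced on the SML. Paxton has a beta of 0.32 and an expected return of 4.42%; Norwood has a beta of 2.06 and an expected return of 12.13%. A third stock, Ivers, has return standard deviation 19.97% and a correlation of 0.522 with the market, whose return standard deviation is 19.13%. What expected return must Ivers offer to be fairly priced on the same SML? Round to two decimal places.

5.42%

MRP = (12.13% − 4.42%) / (2.06 − 0.32) = 4.4310%
R_f = 4.42% − 0.32 × 4.4310% = 3.0021%
β_Ivers = ρ·σ_i/σ_m = 0.522 × 19.97 / 19.13 = 0.5449
E(R_Ivers) = R_f + β × MRP = 3.0021% + 0.5449 × 4.4310% = 5.42%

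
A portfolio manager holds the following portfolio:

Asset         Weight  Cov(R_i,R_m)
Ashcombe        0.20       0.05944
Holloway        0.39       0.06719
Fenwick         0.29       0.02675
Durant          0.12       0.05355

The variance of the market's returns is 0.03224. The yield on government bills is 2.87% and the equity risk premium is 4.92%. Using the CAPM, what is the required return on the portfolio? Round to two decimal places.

β_Ashcombe = 0.05944 / 0.03224 = 1.8437
β_Holloway = 0.06719 / 0.03224 = 2.0841
β_Fenwick = 0.02675 / 0.03224 = 0.8297
β_Durant = 0.05355 / 0.03224 = 1.6610
β_P = Σ w_i β_i = 0.20×1.8437 + 0.39×2.0841 + 0.29×0.8297 + 0.12×1.6610 = 1.6215
E(R_P) = R_f + β_P × MRP = 2.87% + 1.6215 × 4.92% = 10.85%

10.85%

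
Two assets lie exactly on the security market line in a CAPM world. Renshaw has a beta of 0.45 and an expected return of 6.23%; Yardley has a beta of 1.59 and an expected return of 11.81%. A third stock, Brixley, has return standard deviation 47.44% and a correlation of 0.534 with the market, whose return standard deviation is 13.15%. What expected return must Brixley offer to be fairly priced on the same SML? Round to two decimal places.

MRP = (11.81% − 6.23%) / (1.59 − 0.45) = 4.8947%
R_f = 6.23% − 0.45 × 4.8947% = 4.0274%
β_Brixley = ρ·σ_i/σ_m = 0.534 × 47.44 / 13.15 = 1.9265
E(R_Brixley) = R_f + β × MRP = 4.0274% + 1.9265 × 4.8947% = 13.46%

13.46%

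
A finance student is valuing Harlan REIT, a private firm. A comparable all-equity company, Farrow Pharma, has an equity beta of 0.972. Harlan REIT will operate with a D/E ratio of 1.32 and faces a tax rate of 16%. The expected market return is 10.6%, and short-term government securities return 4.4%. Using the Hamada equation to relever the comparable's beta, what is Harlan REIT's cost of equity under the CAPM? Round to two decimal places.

17.11%

β_L = β_U × [1 + (1 − t)(D/E)] = 0.972 × [1 + (1 − 0.16) × 1.32]
    = 0.972 × [1 + 0.84 × 1.32] = 0.972 × 2.1088 = 2.0498
MRP = 10.6% − 4.4% = 6.20%
E(R) = R_f + β_L × MRP = 4.4% + 2.0498 × 6.2% = 17.11%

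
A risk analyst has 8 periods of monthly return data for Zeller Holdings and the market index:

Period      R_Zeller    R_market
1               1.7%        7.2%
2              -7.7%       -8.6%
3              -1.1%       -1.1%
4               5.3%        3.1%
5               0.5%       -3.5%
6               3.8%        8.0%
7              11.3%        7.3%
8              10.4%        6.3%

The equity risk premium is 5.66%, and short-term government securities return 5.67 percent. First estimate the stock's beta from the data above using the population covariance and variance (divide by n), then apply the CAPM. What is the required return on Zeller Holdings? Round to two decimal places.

10.34%

Mean R_i = (1.7 − 7.7 − 1.1 + 5.3 + 0.5 + 3.8 + 11.3 + 10.4) / 8 = 3.0250%
Mean R_m = (7.2 − 8.6 − 1.1 + 3.1 − 3.5 + 8.0 + 7.3 + 6.3) / 8 = 2.3375%
Σ(R_i − R̄_i)(R_m − R̄_m) = 216.1925  ⇒  Cov = 216.1925 / 8 = 27.0241
Σ(R_m − R̄_m)² = 262.1388  ⇒  Var(R_m) = 262.1388 / 8 = 32.7674
β = Cov / Var(R_m) = 27.0241 / 32.7674 = 0.8247
E(R) = R_f + β × MRP = 5.67% + 0.8247 × 5.66% = 10.34%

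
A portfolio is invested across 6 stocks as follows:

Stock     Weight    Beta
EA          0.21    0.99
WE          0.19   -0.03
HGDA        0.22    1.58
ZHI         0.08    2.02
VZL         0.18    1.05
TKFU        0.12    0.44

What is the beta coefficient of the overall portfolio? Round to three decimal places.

0.953

β_P = Σ w_i β_i = 0.21×0.99 + 0.19×-0.03 + 0.22×1.58 + 0.08×2.02 + 0.18×1.05 + 0.12×0.44 = 0.9532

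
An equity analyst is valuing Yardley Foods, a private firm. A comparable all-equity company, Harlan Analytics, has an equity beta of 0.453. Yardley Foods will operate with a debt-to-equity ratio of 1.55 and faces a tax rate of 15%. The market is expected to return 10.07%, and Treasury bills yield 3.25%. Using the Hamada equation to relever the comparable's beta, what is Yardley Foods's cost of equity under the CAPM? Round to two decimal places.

10.41%

β_L = β_U × [1 + (1 − t)(D/E)] = 0.453 × [1 + (1 − 0.15) × 1.55]
    = 0.453 × [1 + 0.85 × 1.55] = 0.453 × 2.3175 = 1.0498
MRP = 10.07% − 3.25% = 6.82%
E(R) = R_f + β_L × MRP = 3.25% + 1.0498 × 6.82% = 10.41%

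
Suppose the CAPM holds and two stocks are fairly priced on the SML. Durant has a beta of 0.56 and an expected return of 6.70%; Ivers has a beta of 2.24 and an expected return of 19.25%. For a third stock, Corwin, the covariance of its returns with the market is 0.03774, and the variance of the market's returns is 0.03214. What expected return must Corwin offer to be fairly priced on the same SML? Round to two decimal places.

MRP = (19.25% − 6.70%) / (2.24 − 0.56) = 7.4702%
R_f = 6.70% − 0.56 × 7.4702% = 2.5167%
β_Corwin = Cov / Var(R_m) = 0.03774 / 0.03214 = 1.1742
E(R_Corwin) = R_f + β × MRP = 2.5167% + 1.1742 × 7.4702% = 11.29%

11.29%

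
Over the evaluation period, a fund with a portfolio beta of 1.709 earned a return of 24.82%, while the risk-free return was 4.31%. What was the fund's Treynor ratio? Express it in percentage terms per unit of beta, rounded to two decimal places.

Treynor = (R_P − R_f) / β_P = (24.82% − 4.31%) / 1.7090 = 20.51% / 1.7090 = 12.00%

12.00%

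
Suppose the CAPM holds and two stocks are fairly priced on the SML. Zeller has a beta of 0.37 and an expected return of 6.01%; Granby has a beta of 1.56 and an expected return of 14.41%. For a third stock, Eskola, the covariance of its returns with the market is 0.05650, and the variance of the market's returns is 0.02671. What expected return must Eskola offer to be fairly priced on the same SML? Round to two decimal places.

18.33%

MRP = (14.41% − 6.01%) / (1.56 − 0.37) = 7.0588%
R_f = 6.01% − 0.37 × 7.0588% = 3.3982%
β_Eskola = Cov / Var(R_m) = 0.05650 / 0.02671 = 2.1153
E(R_Eskola) = R_f + β × MRP = 3.3982% + 2.1153 × 7.0588% = 18.33%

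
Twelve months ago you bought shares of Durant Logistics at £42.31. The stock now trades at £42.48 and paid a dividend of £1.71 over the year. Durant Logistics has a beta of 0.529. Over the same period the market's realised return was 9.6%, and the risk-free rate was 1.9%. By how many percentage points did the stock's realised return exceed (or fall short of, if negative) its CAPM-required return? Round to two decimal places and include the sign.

Realised HPR = (P1 + D1 − P0) / P0 = (42.48 + 1.71 − 42.31) / 42.31 = 1.88 / 42.31 = 4.4434%
MRP = 9.6% − 1.9% = 7.70%
CAPM required = R_f + β·MRP = 1.9% + 0.529 × 7.7% = 5.9733%
α = realised − required = 4.4434% − 5.9733% = -1.53%

-1.53%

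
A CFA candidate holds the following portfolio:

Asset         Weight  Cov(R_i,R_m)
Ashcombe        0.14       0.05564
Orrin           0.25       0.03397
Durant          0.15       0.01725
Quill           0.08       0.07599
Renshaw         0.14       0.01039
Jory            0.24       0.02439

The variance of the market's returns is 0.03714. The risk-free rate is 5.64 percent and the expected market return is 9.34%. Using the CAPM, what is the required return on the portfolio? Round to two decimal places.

8.85%

β_Ashcombe = 0.05564 / 0.03714 = 1.4981
β_Orrin = 0.03397 / 0.03714 = 0.9146
β_Durant = 0.01725 / 0.03714 = 0.4645
β_Quill = 0.07599 / 0.03714 = 2.0460
β_Renshaw = 0.01039 / 0.03714 = 0.2798
β_Jory = 0.02439 / 0.03714 = 0.6567
β_P = Σ w_i β_i = 0.14×1.4981 + 0.25×0.9146 + 0.15×0.4645 + 0.08×2.0460 + 0.14×0.2798 + 0.24×0.6567 = 0.8685
MRP = 9.34% − 5.64% = 3.70%
E(R_P) = R_f + β_P × MRP = 5.64% + 0.8685 × 3.70% = 8.85%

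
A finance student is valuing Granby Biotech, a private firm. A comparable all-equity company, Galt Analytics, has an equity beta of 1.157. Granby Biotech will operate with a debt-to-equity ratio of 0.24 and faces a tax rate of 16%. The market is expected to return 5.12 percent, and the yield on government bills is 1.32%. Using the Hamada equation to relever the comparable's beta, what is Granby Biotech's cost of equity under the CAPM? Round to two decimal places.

6.60%

β_L = β_U × [1 + (1 − t)(D/E)] = 1.157 × [1 + (1 − 0.16) × 0.24]
    = 1.157 × [1 + 0.84 × 0.24] = 1.157 × 1.2016 = 1.3903
MRP = 5.12% − 1.32% = 3.80%
E(R) = R_f + β_L × MRP = 1.32% + 1.3903 × 3.80% = 6.60%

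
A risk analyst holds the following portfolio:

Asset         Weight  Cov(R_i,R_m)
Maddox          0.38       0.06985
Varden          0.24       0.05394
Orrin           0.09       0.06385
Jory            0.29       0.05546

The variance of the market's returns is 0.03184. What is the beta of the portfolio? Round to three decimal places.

β_Maddox = 0.06985 / 0.03184 = 2.1938
β_Varden = 0.05394 / 0.03184 = 1.6941
β_Orrin = 0.06385 / 0.03184 = 2.0053
β_Jory = 0.05546 / 0.03184 = 1.7418
β_P = Σ w_i β_i = 0.38×2.1938 + 0.24×1.6941 + 0.09×2.0053 + 0.29×1.7418 = 1.9258

1.926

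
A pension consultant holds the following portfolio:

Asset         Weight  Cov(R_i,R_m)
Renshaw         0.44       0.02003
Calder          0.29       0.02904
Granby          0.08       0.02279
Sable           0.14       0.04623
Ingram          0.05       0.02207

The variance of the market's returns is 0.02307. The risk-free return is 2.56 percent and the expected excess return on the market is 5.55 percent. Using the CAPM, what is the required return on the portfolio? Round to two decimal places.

β_Renshaw = 0.02003 / 0.02307 = 0.8682
β_Calder = 0.02904 / 0.02307 = 1.2588
β_Granby = 0.02279 / 0.02307 = 0.9879
β_Sable = 0.04623 / 0.02307 = 2.0039
β_Ingram = 0.02207 / 0.02307 = 0.9567
β_P = Σ w_i β_i = 0.44×0.8682 + 0.29×1.2588 + 0.08×0.9879 + 0.14×2.0039 + 0.05×0.9567 = 1.1545
E(R_P) = R_f + β_P × MRP = 2.56% + 1.1545 × 5.55% = 8.97%

8.97%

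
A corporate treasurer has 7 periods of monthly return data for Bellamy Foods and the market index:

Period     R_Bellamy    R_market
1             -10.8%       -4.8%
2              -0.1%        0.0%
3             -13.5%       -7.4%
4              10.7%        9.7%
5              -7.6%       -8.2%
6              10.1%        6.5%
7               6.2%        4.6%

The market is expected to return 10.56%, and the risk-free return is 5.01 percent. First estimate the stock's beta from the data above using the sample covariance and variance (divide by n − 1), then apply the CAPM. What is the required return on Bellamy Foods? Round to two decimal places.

Mean R_i = (-10.8 − 0.1 − 13.5 + 10.7 − 7.6 + 10.1 + 6.2) / 7 = -0.7143%
Mean R_m = (-4.8 + 0.0 − 7.4 + 9.7 − 8.2 + 6.5 + 4.6) / 7 = 0.0571%
Σ(R_i − R̄_i)(R_m − R̄_m) = 412.3057  ⇒  Cov = 412.3057 / 6 = 68.7176
Σ(R_m − R̄_m)² = 302.5171  ⇒  Var(R_m) = 302.5171 / 6 = 50.4195
β = Cov / Var(R_m) = 68.7176 / 50.4195 = 1.3629
MRP = 10.56% − 5.01% = 5.55%
E(R) = R_f + β × MRP = 5.01% + 1.3629 × 5.55% = 12.57%

12.57%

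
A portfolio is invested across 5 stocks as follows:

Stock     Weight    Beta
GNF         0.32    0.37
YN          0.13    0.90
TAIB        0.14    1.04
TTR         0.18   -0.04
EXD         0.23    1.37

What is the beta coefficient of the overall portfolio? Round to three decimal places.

0.689

β_P = Σ w_i β_i = 0.32×0.37 + 0.13×0.90 + 0.14×1.04 + 0.18×-0.04 + 0.23×1.37 = 0.6889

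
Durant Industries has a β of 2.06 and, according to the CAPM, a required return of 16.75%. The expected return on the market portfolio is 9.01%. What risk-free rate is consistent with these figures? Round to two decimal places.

1.71%

E(R) = R_f + β(E(R_m) − R_f) = R_f(1 − β) + β·E(R_m)
16.75% = R_f × (1 − 2.06) + 2.06 × 9.01%
16.75% = R_f × -1.06 + 18.5606%
R_f = (16.75% − 18.5606%) / -1.06 = 1.71%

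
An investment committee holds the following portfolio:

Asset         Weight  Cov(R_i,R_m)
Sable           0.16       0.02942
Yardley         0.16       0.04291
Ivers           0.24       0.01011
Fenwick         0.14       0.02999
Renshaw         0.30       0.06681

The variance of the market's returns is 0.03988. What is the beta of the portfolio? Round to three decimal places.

0.959

β_Sable = 0.02942 / 0.03988 = 0.7377
β_Yardley = 0.04291 / 0.03988 = 1.0760
β_Ivers = 0.01011 / 0.03988 = 0.2535
β_Fenwick = 0.02999 / 0.03988 = 0.7520
β_Renshaw = 0.06681 / 0.03988 = 1.6753
β_P = Σ w_i β_i = 0.16×0.7377 + 0.16×1.0760 + 0.24×0.2535 + 0.14×0.7520 + 0.30×1.6753 = 0.9589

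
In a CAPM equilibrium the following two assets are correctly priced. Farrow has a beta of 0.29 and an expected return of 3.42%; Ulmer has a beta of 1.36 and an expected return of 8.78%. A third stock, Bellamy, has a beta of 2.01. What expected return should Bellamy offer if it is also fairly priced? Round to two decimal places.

MRP (SML slope) = (8.78% − 3.42%) / (1.36 − 0.29) = 5.36% / 1.07 = 5.0093%
R_f (intercept) = 3.42% − 0.29 × 5.0093% = 1.9673%
E(R_Bellamy) = R_f + β × MRP = 1.9673% + 2.01 × 5.0093% = 12.04%

12.04%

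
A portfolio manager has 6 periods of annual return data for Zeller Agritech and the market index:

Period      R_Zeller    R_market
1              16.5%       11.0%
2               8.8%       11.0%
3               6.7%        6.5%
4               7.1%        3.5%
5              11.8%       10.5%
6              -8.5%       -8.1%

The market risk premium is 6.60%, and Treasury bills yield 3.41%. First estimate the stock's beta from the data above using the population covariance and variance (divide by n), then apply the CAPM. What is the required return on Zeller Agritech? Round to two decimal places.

10.52%

Mean R_i = (16.5 + 8.8 + 6.7 + 7.1 + 11.8 − 8.5) / 6 = 7.0667%
Mean R_m = (11.0 + 11.0 + 6.5 + 3.5 + 10.5 − 8.1) / 6 = 5.7333%
Σ(R_i − R̄_i)(R_m − R̄_m) = 296.3567  ⇒  Cov = 296.3567 / 6 = 49.3928
Σ(R_m − R̄_m)² = 275.1333  ⇒  Var(R_m) = 275.1333 / 6 = 45.8556
β = Cov / Var(R_m) = 49.3928 / 45.8556 = 1.0771
E(R) = R_f + β × MRP = 3.41% + 1.0771 × 6.60% = 10.52%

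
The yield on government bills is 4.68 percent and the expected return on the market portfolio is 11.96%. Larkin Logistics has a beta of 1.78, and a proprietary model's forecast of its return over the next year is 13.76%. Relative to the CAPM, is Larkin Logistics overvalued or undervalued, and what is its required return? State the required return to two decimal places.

Overvalued; required return 17.64%

MRP = 11.96% − 4.68% = 7.28%
Required return = R_f + β·MRP = 4.68% + 1.78 × 7.28% = 17.64%
Forecast 13.76% < required 17.64% → the stock plots below the SML → overvalued.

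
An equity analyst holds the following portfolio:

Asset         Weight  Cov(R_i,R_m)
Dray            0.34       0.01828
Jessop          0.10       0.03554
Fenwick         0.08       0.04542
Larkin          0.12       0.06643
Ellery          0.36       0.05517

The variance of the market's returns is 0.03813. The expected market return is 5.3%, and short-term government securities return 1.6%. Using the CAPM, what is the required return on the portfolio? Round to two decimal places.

5.60%

β_Dray = 0.01828 / 0.03813 = 0.4794
β_Jessop = 0.03554 / 0.03813 = 0.9321
β_Fenwick = 0.04542 / 0.03813 = 1.1912
β_Larkin = 0.06643 / 0.03813 = 1.7422
β_Ellery = 0.05517 / 0.03813 = 1.4469
β_P = Σ w_i β_i = 0.34×0.4794 + 0.10×0.9321 + 0.08×1.1912 + 0.12×1.7422 + 0.36×1.4469 = 1.0815
MRP = 5.3% − 1.6% = 3.70%
E(R_P) = R_f + β_P × MRP = 1.6% + 1.0815 × 3.7% = 5.60%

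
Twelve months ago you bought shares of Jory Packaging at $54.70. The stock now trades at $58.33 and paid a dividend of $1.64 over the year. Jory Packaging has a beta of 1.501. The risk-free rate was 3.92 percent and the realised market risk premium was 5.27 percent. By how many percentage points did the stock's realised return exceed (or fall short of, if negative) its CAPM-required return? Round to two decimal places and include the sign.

-2.20%

Realised HPR = (P1 + D1 − P0) / P0 = (58.33 + 1.64 − 54.70) / 54.70 = 5.27 / 54.70 = 9.6344%
CAPM required = R_f + β·MRP = 3.92% + 1.501 × 5.27% = 11.83027%
α = realised − required = 9.6344% − 11.83027% = -2.20%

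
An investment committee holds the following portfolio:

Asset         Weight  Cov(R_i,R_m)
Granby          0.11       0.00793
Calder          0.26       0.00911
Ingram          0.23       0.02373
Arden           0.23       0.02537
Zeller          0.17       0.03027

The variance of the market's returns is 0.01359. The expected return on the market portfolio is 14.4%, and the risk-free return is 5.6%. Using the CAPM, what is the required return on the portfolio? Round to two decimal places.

β_Granby = 0.00793 / 0.01359 = 0.5835
β_Calder = 0.00911 / 0.01359 = 0.6703
β_Ingram = 0.02373 / 0.01359 = 1.7461
β_Arden = 0.02537 / 0.01359 = 1.8668
β_Zeller = 0.03027 / 0.01359 = 2.2274
β_P = Σ w_i β_i = 0.11×0.5835 + 0.26×0.6703 + 0.23×1.7461 + 0.23×1.8668 + 0.17×2.2274 = 1.4481
MRP = 14.4% − 5.6% = 8.80%
E(R_P) = R_f + β_P × MRP = 5.6% + 1.4481 × 8.8% = 18.34%

18.34%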